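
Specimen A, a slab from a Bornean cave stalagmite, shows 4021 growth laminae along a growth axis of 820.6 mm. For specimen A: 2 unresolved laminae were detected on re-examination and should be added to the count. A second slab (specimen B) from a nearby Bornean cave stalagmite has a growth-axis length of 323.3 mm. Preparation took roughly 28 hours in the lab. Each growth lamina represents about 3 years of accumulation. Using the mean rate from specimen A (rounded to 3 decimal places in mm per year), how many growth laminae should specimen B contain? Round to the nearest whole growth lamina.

Specimen A: adjusted count: 4021 + 2 = 4023 growth laminae.
Specimen A: 4023 growth laminae at 3 years each span 4023 × 3 = 12069 years.
A: 820.6 mm over 12069 years gives 820.6 / 12069 ≈ 0.068 mm per year.
Specimen B: 323.3 mm / 0.068 mm per year = 4754.41 years; at 3 years per growth lamina that is 4754.41 / 3 ≈ 1585 growth laminae.

1585 growth laminae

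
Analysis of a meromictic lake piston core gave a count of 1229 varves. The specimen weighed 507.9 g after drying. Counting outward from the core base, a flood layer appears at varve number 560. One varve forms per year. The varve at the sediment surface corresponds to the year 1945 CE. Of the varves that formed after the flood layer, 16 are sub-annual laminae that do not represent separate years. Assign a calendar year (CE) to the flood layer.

Between varve 560 and the sediment surface there are 1229 − 560 = 669 varves.
Removing the 16 false varves leaves 669 − 16 = 653 true varves beyond the flood layer.
Counting back 653 years from 1945 CE places the flood layer in 1945 − 653 = 1292 CE.

1292 CE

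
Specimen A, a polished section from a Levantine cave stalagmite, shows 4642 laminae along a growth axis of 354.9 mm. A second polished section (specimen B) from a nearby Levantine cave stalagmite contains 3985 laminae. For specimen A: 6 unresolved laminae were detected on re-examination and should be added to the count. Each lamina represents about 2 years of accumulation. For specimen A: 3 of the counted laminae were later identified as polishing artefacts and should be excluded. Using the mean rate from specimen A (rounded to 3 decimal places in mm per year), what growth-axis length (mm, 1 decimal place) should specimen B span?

Specimen A: correcting the raw count gives 4642 − 3 + 6 = 4645 true laminae.
Specimen A: at 2 years per lamina, 4645 × 2 = 9290 years.
A: Mean rate = 354.9 mm / 9290 years ≈ 0.038 mm/yr.
Specimen B: at 2 years per lamina, 3985 × 2 = 7970 years. Length of B = 0.038 × 7970 = 302.9 mm.

302.9 mm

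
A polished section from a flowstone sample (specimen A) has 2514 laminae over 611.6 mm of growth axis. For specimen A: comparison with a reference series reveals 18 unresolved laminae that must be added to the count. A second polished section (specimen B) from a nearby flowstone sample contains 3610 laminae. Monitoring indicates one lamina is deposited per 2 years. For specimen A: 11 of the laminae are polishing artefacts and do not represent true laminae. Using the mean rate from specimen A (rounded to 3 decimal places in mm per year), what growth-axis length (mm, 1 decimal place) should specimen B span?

873.6 mm

Specimen A: after corrections the count is 2514 − 11 + 18 = 2521 laminae.
Specimen A: multiplying by 2 years per lamina: 2521 × 2 = 5042 years.
A: Extension rate ≈ 611.6 / 5042 = 0.121 mm per year.
Specimen B: at 2 years per lamina, 3610 × 2 = 7220 years. Length of B = 0.121 × 7220 = 873.6 mm.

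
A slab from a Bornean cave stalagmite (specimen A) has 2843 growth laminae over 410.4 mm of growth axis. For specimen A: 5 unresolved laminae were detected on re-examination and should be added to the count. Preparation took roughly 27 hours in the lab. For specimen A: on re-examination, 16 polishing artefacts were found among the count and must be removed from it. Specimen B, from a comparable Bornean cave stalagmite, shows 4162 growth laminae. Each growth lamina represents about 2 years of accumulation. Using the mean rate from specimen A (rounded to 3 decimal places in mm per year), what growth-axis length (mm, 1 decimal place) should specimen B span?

Specimen A: correcting the raw count gives 2843 − 16 + 5 = 2832 true growth laminae.
Specimen A: 2832 growth laminae at 2 years each span 2832 × 2 = 5664 years.
A: Mean rate = 410.4 mm / 5664 years ≈ 0.072 mm/year.
Specimen B: multiplying by 2 years per growth lamina: 4162 × 2 = 8324 years. Length of B = 0.072 × 8324 = 599.3 mm.

599.3 mm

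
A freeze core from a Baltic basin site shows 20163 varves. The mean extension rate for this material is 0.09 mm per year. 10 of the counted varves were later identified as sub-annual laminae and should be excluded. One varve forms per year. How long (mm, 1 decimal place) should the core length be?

1813.8 mm

Adjusted count: 20163 − 10 = 20153 varves.
20153 years at 0.09 mm/year gives 0.09 × 20153 = 1813.8 mm.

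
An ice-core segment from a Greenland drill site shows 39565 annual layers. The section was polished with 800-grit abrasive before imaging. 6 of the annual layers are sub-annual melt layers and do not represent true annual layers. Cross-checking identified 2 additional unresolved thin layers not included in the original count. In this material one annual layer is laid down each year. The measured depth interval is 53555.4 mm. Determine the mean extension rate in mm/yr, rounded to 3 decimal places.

1.354 mm/yr

After corrections the count is 39565 − 6 + 2 = 39561 annual layers.
Extension rate ≈ 53555.4 / 39561 = 1.354 mm/yr.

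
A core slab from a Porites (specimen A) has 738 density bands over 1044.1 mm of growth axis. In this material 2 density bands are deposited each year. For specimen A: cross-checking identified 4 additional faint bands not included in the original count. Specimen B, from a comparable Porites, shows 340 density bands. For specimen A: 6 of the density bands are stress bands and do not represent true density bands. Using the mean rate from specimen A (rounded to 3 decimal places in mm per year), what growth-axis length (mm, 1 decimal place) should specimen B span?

Specimen A: true density band count = 738 − 6 + 4 = 736.
Specimen A: 736 density bands at 2 per year is 736 / 2 = 368 years.
A: Mean rate = 1044.1 mm / 368 years ≈ 2.837 mm per year.
Specimen B: 340 density bands at 2 per year is 340 / 2 = 170 years. For B, 2.837 mm/year × 170 years = 482.3 mm.

482.3 mm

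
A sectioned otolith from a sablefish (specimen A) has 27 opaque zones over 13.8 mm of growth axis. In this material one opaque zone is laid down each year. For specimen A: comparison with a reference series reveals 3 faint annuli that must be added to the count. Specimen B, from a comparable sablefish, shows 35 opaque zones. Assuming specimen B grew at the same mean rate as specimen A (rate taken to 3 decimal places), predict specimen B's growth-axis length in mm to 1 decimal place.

Specimen A: true opaque zone count = 27 + 3 = 30.
A: 13.8 mm over 30 years gives 13.8 / 30 ≈ 0.460 mm per year.
Length of B = 0.460 × 35 = 16.1 mm.

16.1 mm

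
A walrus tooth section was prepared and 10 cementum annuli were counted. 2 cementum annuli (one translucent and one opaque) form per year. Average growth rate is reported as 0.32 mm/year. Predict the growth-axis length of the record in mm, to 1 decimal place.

1.6 mm

Dividing by 2 cementum annuli per year: 10 / 2 = 5 years.
5 years at 0.32 mm/year gives 0.32 × 5 = 1.6 mm.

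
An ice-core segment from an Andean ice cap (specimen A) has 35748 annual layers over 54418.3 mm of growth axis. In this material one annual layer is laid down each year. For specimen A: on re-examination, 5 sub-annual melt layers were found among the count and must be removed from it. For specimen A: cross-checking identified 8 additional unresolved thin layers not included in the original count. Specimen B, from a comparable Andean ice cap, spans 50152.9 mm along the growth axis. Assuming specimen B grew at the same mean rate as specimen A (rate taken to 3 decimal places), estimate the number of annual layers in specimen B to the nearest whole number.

32952 annual layers

Specimen A: correcting the raw count gives 35748 − 5 + 8 = 35751 true annual layers.
A: 54418.3 mm over 35751 years gives 54418.3 / 35751 ≈ 1.522 mm per year.
B spans 50152.9 / 1.522 = 32951.97 years ≈ 32952 annual layers.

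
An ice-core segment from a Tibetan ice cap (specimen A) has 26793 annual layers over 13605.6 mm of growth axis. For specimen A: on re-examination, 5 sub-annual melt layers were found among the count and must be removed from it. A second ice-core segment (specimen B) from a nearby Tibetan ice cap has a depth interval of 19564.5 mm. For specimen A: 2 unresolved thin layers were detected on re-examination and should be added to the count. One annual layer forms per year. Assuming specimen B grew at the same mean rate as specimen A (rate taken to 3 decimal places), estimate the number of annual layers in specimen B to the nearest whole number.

38513 annual layers

Specimen A: adjusted count: 26793 − 5 + 2 = 26790 annual layers.
A: Mean rate = 13605.6 mm / 26790 years ≈ 0.508 mm/yr.
B spans 19564.5 / 0.508 = 38512.80 years ≈ 38513 annual layers.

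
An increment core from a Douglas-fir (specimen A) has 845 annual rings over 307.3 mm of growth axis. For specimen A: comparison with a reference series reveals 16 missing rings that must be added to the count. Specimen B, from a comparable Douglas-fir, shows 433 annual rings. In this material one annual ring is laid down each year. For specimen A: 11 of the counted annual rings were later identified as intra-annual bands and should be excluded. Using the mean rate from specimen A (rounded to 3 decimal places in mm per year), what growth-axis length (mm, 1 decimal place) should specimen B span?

Specimen A: after corrections the count is 845 − 11 + 16 = 850 annual rings.
A: 307.3 mm over 850 years gives 307.3 / 850 ≈ 0.362 mm/yr.
Length of B = 0.362 × 433 = 156.7 mm.

156.7 mm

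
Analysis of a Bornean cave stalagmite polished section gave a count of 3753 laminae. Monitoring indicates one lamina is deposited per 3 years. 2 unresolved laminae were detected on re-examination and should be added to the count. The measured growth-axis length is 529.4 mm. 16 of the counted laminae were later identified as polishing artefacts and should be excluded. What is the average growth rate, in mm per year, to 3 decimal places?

Correcting the raw count gives 3753 − 16 + 2 = 3739 true laminae.
3739 laminae at 3 years each span 3739 × 3 = 11217 years.
Extension rate ≈ 529.4 / 11217 = 0.047 mm per year.

0.047 mm per year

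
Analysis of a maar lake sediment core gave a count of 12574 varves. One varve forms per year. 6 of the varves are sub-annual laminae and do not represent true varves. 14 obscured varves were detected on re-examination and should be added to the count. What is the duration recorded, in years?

12582 yr

True varve count = 12574 − 6 + 14 = 12582.
One varve per year makes the duration 12582 years.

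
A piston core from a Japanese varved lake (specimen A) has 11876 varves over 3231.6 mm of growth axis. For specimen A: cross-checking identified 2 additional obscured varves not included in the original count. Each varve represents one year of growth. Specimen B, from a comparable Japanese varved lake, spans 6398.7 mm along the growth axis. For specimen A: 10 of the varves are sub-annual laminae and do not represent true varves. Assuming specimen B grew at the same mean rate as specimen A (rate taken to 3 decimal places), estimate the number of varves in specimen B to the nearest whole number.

23525 varves

Specimen A: true varve count = 11876 − 10 + 2 = 11868.
A: 3231.6 mm over 11868 years gives 3231.6 / 11868 ≈ 0.272 mm/year.
B spans 6398.7 / 0.272 = 23524.63 years ≈ 23525 varves.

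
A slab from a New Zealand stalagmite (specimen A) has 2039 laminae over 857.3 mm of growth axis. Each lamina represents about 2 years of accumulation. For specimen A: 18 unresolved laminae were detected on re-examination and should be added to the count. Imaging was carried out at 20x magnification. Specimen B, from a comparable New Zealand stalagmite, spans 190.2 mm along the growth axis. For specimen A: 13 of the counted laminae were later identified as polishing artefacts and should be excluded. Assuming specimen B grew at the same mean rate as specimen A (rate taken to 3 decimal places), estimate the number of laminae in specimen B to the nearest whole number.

Specimen A: adjusted count: 2039 − 13 + 18 = 2044 laminae.
Specimen A: 2044 laminae at 2 years each span 2044 × 2 = 4088 years.
A: Mean rate = 857.3 mm / 4088 years ≈ 0.210 mm per year.
Specimen B: 190.2 mm / 0.210 mm per year = 905.71 years; at 2 years per lamina that is 905.71 / 2 ≈ 453 laminae.

453 laminae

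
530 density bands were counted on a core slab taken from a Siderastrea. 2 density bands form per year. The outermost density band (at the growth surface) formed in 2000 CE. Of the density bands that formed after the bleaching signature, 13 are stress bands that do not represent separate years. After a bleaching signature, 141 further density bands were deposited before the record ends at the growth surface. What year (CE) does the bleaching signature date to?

141 density bands post-date the bleaching signature.
141 − 13 false = 128 true density bands after the bleaching signature.
128 density bands at 2 per year is 128 / 2 = 64 years.
2000 − 64 = 1936 CE.

1936 CE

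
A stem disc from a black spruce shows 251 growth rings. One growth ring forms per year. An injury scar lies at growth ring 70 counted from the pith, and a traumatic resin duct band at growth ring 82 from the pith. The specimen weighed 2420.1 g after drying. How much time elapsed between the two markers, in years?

82 − 70 = 12 growth rings lie between the two events.
That is 12 years at one growth ring per year.

12 years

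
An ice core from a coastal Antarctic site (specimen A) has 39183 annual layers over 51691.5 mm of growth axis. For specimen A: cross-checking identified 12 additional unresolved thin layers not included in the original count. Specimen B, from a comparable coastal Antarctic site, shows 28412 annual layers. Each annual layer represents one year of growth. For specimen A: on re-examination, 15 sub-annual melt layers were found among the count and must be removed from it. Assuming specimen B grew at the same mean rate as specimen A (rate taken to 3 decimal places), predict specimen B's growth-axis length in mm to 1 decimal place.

Specimen A: correcting the raw count gives 39183 − 15 + 12 = 39180 true annual layers.
A: 51691.5 mm over 39180 years gives 51691.5 / 39180 ≈ 1.319 mm/year.
For B, 1.319 mm/year × 28412 years = 37475.4 mm.

37475.4 mm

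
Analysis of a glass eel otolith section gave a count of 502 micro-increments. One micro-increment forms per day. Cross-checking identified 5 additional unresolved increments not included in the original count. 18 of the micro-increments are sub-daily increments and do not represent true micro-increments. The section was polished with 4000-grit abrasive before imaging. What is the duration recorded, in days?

Correcting the raw count gives 502 − 18 + 5 = 489 true micro-increments.
At one micro-increment per day, that is 489 days.

489 d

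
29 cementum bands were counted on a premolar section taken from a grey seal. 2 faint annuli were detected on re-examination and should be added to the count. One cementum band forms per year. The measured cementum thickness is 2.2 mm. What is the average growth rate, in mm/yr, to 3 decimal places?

True cementum band count = 29 + 2 = 31.
Mean rate = 2.2 mm / 31 years ≈ 0.071 mm/yr.

0.071 mm/yr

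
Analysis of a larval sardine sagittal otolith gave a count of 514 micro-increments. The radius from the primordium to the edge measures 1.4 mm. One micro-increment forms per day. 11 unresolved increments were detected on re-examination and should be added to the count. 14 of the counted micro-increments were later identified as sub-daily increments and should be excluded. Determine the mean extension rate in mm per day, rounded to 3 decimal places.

True micro-increment count = 514 − 14 + 11 = 511.
1.4 mm over 511 days gives 1.4 / 511 ≈ 0.003 mm per day.

0.003 mm per day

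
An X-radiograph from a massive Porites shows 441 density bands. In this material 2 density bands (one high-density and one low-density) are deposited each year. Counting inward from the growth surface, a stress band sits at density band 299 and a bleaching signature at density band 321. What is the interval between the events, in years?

Separation: 321 − 299 = 22 density bands.
Dividing by 2 density bands per year: 22 / 2 = 11 years.

11 yr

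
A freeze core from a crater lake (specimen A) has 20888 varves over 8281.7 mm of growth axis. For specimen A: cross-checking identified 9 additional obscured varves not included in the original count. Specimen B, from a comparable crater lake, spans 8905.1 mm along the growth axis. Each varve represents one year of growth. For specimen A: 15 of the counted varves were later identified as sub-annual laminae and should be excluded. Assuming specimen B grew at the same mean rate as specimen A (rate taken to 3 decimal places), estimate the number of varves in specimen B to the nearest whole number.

22431 varves

Specimen A: correcting the raw count gives 20888 − 15 + 9 = 20882 true varves.
A: 8281.7 mm over 20882 years gives 8281.7 / 20882 ≈ 0.397 mm/year.
Specimen B: 8905.1 mm / 0.397 mm per year = 22430.98 years ≈ 22431 varves.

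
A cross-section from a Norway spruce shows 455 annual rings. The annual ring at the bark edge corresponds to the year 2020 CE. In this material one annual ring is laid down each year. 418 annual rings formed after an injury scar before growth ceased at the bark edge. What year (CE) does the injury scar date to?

1602 CE

There are 418 annual rings younger than the injury scar.
The annual ring at the bark edge is 2020 CE, so the injury scar dates to 2020 − 418 = 1602 CE.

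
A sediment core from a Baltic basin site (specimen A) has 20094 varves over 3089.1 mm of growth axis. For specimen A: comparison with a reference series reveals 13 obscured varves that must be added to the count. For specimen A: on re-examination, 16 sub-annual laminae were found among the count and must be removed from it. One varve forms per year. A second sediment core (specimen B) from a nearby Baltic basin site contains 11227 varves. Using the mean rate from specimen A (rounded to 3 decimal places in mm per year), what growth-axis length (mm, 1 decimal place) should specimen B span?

Specimen A: after corrections the count is 20094 − 16 + 13 = 20091 varves.
A: Mean rate = 3089.1 mm / 20091 years ≈ 0.154 mm/yr.
Length of B = 0.154 × 11227 = 1729.0 mm.

1729.0 mm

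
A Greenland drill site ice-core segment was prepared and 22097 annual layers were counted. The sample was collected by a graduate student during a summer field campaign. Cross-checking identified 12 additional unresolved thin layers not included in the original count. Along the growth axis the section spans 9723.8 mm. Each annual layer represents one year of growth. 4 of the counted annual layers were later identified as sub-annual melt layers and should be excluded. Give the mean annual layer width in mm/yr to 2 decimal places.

0.44 mm/yr

Adjusted count: 22097 − 4 + 12 = 22105 annual layers.
Mean rate = 9723.8 mm / 22105 years ≈ 0.44 mm/yr.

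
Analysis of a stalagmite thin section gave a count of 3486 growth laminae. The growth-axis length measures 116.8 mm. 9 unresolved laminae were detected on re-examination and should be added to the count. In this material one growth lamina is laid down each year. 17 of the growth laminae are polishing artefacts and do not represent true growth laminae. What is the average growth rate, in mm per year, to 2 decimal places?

Adjusted count: 3486 − 17 + 9 = 3478 growth laminae.
116.8 mm over 3478 years gives 116.8 / 3478 ≈ 0.03 mm per year.

0.03 mm per year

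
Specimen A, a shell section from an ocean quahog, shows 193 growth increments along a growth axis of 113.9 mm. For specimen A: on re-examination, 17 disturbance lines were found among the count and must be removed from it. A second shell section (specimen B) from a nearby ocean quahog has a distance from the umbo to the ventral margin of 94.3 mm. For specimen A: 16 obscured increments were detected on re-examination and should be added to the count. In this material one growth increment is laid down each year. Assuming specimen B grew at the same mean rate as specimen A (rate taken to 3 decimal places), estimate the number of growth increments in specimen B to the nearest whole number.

159 growth increments

Specimen A: after corrections the count is 193 − 17 + 16 = 192 growth increments.
A: Extension rate ≈ 113.9 / 192 = 0.593 mm/year.
Specimen B: 94.3 mm / 0.593 mm per year = 159.02 years ≈ 159 growth increments.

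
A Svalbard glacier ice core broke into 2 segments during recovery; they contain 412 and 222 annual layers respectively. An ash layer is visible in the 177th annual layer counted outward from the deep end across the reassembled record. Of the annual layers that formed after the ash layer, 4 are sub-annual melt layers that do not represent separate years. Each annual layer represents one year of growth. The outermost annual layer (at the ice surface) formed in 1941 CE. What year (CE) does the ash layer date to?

1488 CE

Total annual layers = 412 + 222 = 634.
Between annual layer 177 and the ice surface there are 634 − 177 = 457 annual layers.
457 − 4 false = 453 true annual layers after the ash layer.
1941 − 453 = 1488 CE.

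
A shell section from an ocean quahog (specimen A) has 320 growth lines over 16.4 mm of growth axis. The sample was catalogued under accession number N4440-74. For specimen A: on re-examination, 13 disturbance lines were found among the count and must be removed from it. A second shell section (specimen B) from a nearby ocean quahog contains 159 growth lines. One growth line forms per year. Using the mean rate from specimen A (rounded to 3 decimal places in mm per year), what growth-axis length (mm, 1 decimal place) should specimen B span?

8.4 mm

Specimen A: after corrections the count is 320 − 13 = 307 growth lines.
A: 16.4 mm over 307 years gives 16.4 / 307 ≈ 0.053 mm/yr.
For B, 0.053 mm/year × 159 years = 8.4 mm.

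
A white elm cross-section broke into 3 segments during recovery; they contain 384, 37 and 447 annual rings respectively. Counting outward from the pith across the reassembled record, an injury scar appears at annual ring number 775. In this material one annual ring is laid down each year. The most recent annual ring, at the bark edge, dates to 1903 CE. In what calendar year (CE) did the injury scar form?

1810 CE

Total annual rings = 384 + 37 + 447 = 868.
868 − 775 = 93 annual rings lie beyond the injury scar toward the bark edge.
1903 − 93 = 1810 CE.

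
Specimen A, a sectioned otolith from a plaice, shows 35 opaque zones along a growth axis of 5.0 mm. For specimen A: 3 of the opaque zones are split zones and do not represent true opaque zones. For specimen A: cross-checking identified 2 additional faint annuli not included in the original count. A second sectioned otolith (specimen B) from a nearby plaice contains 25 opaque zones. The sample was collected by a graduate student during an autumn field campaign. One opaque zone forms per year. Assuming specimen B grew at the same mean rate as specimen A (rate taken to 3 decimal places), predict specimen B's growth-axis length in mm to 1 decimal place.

3.7 mm

Specimen A: after corrections the count is 35 − 3 + 2 = 34 opaque zones.
A: Mean rate = 5.0 mm / 34 years ≈ 0.147 mm per year.
For B, 0.147 mm/year × 25 years = 3.7 mm.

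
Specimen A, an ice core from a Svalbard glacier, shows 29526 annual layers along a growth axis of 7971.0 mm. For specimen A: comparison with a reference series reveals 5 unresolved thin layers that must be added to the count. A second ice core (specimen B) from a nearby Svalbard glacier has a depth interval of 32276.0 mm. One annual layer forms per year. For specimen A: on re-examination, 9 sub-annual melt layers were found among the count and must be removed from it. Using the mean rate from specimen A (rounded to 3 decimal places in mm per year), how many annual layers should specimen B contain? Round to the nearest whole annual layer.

119541 annual layers

Specimen A: after corrections the count is 29526 − 9 + 5 = 29522 annual layers.
A: Mean rate = 7971.0 mm / 29522 years ≈ 0.270 mm/yr.
For B, 32276.0 / 0.270 = 119540.74 years ≈ 119541 annual layers.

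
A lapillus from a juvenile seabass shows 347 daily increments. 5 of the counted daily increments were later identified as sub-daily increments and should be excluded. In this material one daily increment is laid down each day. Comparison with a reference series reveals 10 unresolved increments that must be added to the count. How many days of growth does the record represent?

352 d

Correcting the raw count gives 347 − 5 + 10 = 352 true daily increments.
At one daily increment per day, that is 352 days.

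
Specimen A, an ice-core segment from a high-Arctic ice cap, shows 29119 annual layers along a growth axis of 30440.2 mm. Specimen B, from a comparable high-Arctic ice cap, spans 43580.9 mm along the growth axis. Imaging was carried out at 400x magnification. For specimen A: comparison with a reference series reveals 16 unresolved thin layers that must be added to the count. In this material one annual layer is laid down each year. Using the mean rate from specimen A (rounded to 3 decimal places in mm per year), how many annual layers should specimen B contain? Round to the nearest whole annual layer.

Specimen A: true annual layer count = 29119 + 16 = 29135.
A: Extension rate ≈ 30440.2 / 29135 = 1.045 mm/yr.
For B, 43580.9 / 1.045 = 41704.21 years ≈ 41704 annual layers.

41704 annual layers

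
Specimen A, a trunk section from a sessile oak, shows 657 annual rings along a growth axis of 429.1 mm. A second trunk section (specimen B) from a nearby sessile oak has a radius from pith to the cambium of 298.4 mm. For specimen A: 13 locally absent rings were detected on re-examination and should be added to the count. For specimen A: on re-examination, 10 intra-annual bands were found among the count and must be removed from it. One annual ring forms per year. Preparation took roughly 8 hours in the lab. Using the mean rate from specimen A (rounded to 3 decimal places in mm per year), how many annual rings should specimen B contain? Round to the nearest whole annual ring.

Specimen A: adjusted count: 657 − 10 + 13 = 660 annual rings.
A: 429.1 mm over 660 years gives 429.1 / 660 ≈ 0.650 mm/year.
B spans 298.4 / 0.650 = 459.08 years ≈ 459 annual rings.

459 annual rings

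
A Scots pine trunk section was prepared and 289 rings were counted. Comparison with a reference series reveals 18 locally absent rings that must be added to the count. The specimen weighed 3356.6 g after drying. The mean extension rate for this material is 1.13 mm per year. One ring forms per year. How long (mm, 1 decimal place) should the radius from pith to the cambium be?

346.9 mm

Adjusted count: 289 + 18 = 307 rings.
Predicted length = 1.13 mm/year × 307 years = 346.9 mm.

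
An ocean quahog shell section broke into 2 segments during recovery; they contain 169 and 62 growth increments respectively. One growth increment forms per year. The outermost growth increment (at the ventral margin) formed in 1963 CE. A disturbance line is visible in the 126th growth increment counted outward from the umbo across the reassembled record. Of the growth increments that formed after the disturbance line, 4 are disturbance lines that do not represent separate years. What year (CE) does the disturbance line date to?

Total growth increments = 169 + 62 = 231.
231 − 126 = 105 growth increments lie beyond the disturbance line toward the ventral margin.
Removing the 4 false growth increments leaves 105 − 4 = 101 true growth increments beyond the disturbance line.
Counting back 101 years from 1963 CE places the disturbance line in 1963 − 101 = 1862 CE.

1862 CE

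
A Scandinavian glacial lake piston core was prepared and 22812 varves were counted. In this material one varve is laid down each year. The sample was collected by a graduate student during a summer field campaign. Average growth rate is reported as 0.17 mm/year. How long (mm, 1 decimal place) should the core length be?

3878.0 mm

22812 years of growth are recorded.
Length ≈ 0.17 × 22812 = 3878.0 mm.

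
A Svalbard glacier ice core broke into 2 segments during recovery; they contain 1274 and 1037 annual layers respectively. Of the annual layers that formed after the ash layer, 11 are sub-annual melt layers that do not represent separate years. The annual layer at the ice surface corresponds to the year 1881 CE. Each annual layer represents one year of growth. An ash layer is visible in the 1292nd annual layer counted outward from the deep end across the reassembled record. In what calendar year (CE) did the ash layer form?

873 CE

Total annual layers = 1274 + 1037 = 2311.
Between annual layer 1292 and the ice surface there are 2311 − 1292 = 1019 annual layers.
Removing the 11 false annual layers leaves 1019 − 11 = 1008 true annual layers beyond the ash layer.
1881 − 1008 = 873 CE.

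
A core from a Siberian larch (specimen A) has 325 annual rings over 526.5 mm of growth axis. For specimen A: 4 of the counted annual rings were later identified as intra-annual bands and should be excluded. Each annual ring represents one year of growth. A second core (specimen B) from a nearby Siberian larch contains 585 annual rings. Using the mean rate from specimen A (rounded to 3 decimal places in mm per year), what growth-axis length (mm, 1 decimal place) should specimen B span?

Specimen A: true annual ring count = 325 − 4 = 321.
A: Extension rate ≈ 526.5 / 321 = 1.640 mm per year.
Length of B = 1.640 × 585 = 959.4 mm.

959.4 mm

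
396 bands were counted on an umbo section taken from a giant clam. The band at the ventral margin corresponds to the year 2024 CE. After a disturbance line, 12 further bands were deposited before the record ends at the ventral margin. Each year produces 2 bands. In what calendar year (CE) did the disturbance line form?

There are 12 bands younger than the disturbance line.
Dividing by 2 bands per year: 12 / 2 = 6 years.
The band at the ventral margin is 2024 CE, so the disturbance line dates to 2024 − 6 = 2018 CE.

2018 CE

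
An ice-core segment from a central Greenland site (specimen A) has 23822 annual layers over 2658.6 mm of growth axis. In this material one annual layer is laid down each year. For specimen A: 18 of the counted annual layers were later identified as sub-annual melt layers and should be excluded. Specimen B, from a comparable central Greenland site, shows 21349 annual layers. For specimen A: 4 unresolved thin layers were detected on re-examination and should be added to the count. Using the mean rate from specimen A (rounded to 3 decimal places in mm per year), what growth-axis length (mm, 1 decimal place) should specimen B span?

2391.1 mm

Specimen A: correcting the raw count gives 23822 − 18 + 4 = 23808 true annual layers.
A: Extension rate ≈ 2658.6 / 23808 = 0.112 mm/year.
For B, 0.112 mm/year × 21349 years = 2391.1 mm.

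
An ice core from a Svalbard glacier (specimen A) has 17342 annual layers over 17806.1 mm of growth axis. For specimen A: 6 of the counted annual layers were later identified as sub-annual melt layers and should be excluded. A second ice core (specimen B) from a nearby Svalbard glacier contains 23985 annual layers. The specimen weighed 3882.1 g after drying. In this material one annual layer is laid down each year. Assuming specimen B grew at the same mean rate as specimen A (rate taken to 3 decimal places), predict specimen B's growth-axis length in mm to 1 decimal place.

24632.6 mm

Specimen A: true annual layer count = 17342 − 6 = 17336.
A: Extension rate ≈ 17806.1 / 17336 = 1.027 mm/year.
Length of B = 1.027 × 23985 = 24632.6 mm.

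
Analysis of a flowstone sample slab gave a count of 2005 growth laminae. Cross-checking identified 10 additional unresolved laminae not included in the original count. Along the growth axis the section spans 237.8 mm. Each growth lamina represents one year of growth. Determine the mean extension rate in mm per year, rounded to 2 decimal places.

0.12 mm per year

After corrections the count is 2005 + 10 = 2015 growth laminae.
237.8 mm over 2015 years gives 237.8 / 2015 ≈ 0.12 mm per year.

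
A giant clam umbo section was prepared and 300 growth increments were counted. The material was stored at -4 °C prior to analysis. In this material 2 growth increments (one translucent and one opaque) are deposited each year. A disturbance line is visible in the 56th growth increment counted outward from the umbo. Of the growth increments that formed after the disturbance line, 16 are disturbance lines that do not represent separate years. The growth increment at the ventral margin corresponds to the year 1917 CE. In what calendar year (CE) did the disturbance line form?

1803 CE

Between growth increment 56 and the ventral margin there are 300 − 56 = 244 growth increments.
Excluding 16 false growth increments: 244 − 16 = 228.
228 growth increments at 2 per year is 228 / 2 = 114 years.
The growth increment at the ventral margin is 1917 CE, so the disturbance line dates to 1917 − 114 = 1803 CE.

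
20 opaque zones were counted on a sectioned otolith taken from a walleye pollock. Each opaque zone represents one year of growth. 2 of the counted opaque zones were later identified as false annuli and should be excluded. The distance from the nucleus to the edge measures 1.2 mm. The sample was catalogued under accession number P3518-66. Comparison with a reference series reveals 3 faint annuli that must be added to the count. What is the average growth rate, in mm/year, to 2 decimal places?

0.06 mm/year

Correcting the raw count gives 20 − 2 + 3 = 21 true opaque zones.
Extension rate ≈ 1.2 / 21 = 0.06 mm/year.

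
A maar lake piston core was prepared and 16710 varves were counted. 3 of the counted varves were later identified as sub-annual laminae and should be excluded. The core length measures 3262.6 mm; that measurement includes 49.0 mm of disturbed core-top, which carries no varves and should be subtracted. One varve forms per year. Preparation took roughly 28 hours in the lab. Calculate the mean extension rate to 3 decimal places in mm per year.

Correcting the raw count gives 16710 − 3 = 16707 true varves.
Net length = 3262.6 − 49.0 = 3213.6 mm.
Extension rate ≈ 3213.6 / 16707 = 0.192 mm per year.

0.192 mm per year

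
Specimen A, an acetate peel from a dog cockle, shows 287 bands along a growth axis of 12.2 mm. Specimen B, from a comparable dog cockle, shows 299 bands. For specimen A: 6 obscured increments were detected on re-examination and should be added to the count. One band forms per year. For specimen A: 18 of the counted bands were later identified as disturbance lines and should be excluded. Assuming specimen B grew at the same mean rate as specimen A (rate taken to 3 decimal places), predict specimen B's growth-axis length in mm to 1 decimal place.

13.2 mm

Specimen A: after corrections the count is 287 − 18 + 6 = 275 bands.
A: Extension rate ≈ 12.2 / 275 = 0.044 mm/year.
B's length ≈ 0.044 × 299 = 13.2 mm.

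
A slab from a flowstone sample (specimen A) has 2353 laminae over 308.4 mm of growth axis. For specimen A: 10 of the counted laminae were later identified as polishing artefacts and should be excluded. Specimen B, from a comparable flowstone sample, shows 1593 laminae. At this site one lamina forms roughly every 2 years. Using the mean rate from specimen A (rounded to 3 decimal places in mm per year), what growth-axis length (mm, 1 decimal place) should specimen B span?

Specimen A: correcting the raw count gives 2353 − 10 = 2343 true laminae.
Specimen A: multiplying by 2 years per lamina: 2343 × 2 = 4686 years.
A: Extension rate ≈ 308.4 / 4686 = 0.066 mm/yr.
Specimen B: multiplying by 2 years per lamina: 1593 × 2 = 3186 years. For B, 0.066 mm/year × 3186 years = 210.3 mm.

210.3 mm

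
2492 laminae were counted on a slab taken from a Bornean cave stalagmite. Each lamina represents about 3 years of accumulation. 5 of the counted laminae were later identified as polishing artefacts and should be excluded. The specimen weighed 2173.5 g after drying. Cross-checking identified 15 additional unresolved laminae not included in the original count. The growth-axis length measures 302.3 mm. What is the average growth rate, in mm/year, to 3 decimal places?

Correcting the raw count gives 2492 − 5 + 15 = 2502 true laminae.
Multiplying by 3 years per lamina: 2502 × 3 = 7506 years.
Extension rate ≈ 302.3 / 7506 = 0.040 mm/year.

0.040 mm/year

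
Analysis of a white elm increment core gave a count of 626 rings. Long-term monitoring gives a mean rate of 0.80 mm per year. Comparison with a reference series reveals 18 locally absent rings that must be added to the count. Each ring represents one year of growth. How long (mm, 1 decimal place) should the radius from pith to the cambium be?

True ring count = 626 + 18 = 644.
644 years at 0.80 mm/year gives 0.80 × 644 = 515.2 mm.

515.2 mm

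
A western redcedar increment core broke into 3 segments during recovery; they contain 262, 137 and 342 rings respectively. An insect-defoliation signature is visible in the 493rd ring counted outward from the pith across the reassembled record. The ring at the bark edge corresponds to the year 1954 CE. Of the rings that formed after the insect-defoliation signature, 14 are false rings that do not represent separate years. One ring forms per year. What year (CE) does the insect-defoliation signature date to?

Total rings = 262 + 137 + 342 = 741.
741 − 493 = 248 rings lie beyond the insect-defoliation signature toward the bark edge.
248 − 14 false = 234 true rings after the insect-defoliation signature.
1954 − 234 = 1720 CE.

1720 CE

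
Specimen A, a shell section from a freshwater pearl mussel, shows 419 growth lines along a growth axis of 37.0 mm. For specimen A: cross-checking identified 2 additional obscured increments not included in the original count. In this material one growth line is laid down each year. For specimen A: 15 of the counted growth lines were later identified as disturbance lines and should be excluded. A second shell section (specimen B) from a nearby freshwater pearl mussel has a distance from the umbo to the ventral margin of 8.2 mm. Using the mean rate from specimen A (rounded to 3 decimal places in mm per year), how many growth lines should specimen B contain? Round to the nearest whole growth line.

90 growth lines

Specimen A: true growth line count = 419 − 15 + 2 = 406.
A: Extension rate ≈ 37.0 / 406 = 0.091 mm per year.
Specimen B: 8.2 mm / 0.091 mm per year = 90.11 years ≈ 90 growth lines.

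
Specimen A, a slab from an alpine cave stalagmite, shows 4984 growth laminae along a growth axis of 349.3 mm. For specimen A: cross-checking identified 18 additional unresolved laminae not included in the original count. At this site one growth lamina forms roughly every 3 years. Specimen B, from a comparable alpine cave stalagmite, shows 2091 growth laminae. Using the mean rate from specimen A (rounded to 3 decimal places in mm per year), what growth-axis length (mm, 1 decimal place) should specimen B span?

Specimen A: after corrections the count is 4984 + 18 = 5002 growth laminae.
Specimen A: at 3 years per growth lamina, 5002 × 3 = 15006 years.
A: Mean rate = 349.3 mm / 15006 years ≈ 0.023 mm per year.
Specimen B: at 3 years per growth lamina, 2091 × 3 = 6273 years. Length of B = 0.023 × 6273 = 144.3 mm.

144.3 mm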